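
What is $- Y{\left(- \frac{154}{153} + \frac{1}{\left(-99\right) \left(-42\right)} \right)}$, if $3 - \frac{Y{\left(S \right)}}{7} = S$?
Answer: $- \frac{283189}{10098} \approx -28.044$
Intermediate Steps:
$Y{\left(S \right)} = 21 - 7 S$
$- Y{\left(- \frac{154}{153} + \frac{1}{\left(-99\right) \left(-42\right)} \right)} = - (21 - 7 \left(- \frac{154}{153} + \frac{1}{\left(-99\right) \left(-42\right)}\right)) = - (21 - 7 \left(\left(-154\right) \frac{1}{153} - - \frac{1}{4158}\right)) = - (21 - 7 \left(- \frac{154}{153} + \frac{1}{4158}\right)) = - (21 - - \frac{71131}{10098}) = - (21 + \frac{71131}{10098}) = \left(-1\right) \frac{283189}{10098} = - \frac{283189}{10098}$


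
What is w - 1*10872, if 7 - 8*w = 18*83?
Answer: -88463/8 ≈ -11058.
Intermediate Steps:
w = -1487/8 (w = 7/8 - 9*83/4 = 7/8 - ⅛*1494 = 7/8 - 747/4 = -1487/8 ≈ -185.88)
w - 1*10872 = -1487/8 - 1*10872 = -1487/8 - 10872 = -88463/8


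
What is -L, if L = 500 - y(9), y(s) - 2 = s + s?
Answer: -480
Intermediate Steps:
y(s) = 2 + 2*s (y(s) = 2 + (s + s) = 2 + 2*s)
L = 480 (L = 500 - (2 + 2*9) = 500 - (2 + 18) = 500 - 1*20 = 500 - 20 = 480)
-L = -1*480 = -480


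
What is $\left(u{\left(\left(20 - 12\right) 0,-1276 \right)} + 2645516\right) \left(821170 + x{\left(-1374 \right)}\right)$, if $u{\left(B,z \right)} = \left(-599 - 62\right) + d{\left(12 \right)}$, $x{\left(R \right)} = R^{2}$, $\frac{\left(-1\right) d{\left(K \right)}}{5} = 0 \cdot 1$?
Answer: $7165033858330$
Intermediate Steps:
$d{\left(K \right)} = 0$ ($d{\left(K \right)} = - 5 \cdot 0 \cdot 1 = \left(-5\right) 0 = 0$)
$u{\left(B,z \right)} = -661$ ($u{\left(B,z \right)} = \left(-599 - 62\right) + 0 = -661 + 0 = -661$)
$\left(u{\left(\left(20 - 12\right) 0,-1276 \right)} + 2645516\right) \left(821170 + x{\left(-1374 \right)}\right) = \left(-661 + 2645516\right) \left(821170 + \left(-1374\right)^{2}\right) = 2644855 \left(821170 + 1887876\right) = 2644855 \cdot 2709046 = 7165033858330$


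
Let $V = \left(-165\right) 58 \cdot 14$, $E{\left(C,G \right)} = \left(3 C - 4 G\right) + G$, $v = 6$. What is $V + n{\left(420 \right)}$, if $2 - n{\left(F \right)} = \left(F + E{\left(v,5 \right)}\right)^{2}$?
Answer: $-312907$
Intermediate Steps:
$E{\left(C,G \right)} = - 3 G + 3 C$ ($E{\left(C,G \right)} = \left(- 4 G + 3 C\right) + G = - 3 G + 3 C$)
$n{\left(F \right)} = 2 - \left(3 + F\right)^{2}$ ($n{\left(F \right)} = 2 - \left(F + \left(\left(-3\right) 5 + 3 \cdot 6\right)\right)^{2} = 2 - \left(F + \left(-15 + 18\right)\right)^{2} = 2 - \left(F + 3\right)^{2} = 2 - \left(3 + F\right)^{2}$)
$V = -133980$ ($V = \left(-9570\right) 14 = -133980$)
$V + n{\left(420 \right)} = -133980 + \left(2 - \left(3 + 420\right)^{2}\right) = -133980 + \left(2 - 423^{2}\right) = -133980 + \left(2 - 178929\right) = -133980 - 178927 = -312907$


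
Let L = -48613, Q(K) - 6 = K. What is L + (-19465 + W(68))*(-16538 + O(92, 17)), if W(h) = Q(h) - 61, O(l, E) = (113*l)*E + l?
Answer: -3117931885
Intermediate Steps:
O(l, E) = l + 113*E*l (O(l, E) = 113*E*l + l = l + 113*E*l)
Q(K) = 6 + K
W(h) = -55 + h (W(h) = (6 + h) - 61 = -55 + h)
L + (-19465 + W(68))*(-16538 + O(92, 17)) = -48613 + (-19465 + (-55 + 68))*(-16538 + 92*(1 + 113*17)) = -48613 + (-19465 + 13)*(-16538 + 92*(1 + 1921)) = -48613 - 19452*(-16538 + 92*1922) = -48613 - 19452*(-16538 + 176824) = -48613 - 19452*160286 = -48613 - 3117883272 = -3117931885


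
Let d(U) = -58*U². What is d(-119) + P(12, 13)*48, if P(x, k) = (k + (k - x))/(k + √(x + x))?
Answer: -119085274/145 - 1344*√6/145 ≈ -8.2130e+5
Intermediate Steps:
P(x, k) = (-x + 2*k)/(k + √2*√x) (P(x, k) = (-x + 2*k)/(k + √(2*x)) = (-x + 2*k)/(k + √2*√x))
d(-119) + P(12, 13)*48 = -58*(-119)² + ((-1*12 + 2*13)/(13 + √2*√12))*48 = -58*14161 + ((-12 + 26)/(13 + √2*(2*√3)))*48 = -821338 + (14/(13 + 2*√6))*48 = -821338 + 672/(13 + 2*√6)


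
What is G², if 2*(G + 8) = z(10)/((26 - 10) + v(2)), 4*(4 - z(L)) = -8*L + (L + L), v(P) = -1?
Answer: 48841/900 ≈ 54.268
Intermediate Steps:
z(L) = 4 + 3*L/2 (z(L) = 4 - (-8*L + (L + L))/4 = 4 - (-8*L + 2*L)/4 = 4 - (-3)*L/2 = 4 + 3*L/2)
G = -221/30 (G = -8 + ((4 + (3/2)*10)/((26 - 10) - 1))/2 = -8 + ((4 + 15)/(16 - 1))/2 = -8 + (19/15)/2 = -8 + (19*(1/15))/2 = -8 + (½)*(19/15) = -8 + 19/30 = -221/30 ≈ -7.3667)
G² = (-221/30)² = 48841/900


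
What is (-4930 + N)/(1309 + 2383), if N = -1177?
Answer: -6107/3692 ≈ -1.6541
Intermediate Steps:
(-4930 + N)/(1309 + 2383) = (-4930 - 1177)/(1309 + 2383) = -6107/3692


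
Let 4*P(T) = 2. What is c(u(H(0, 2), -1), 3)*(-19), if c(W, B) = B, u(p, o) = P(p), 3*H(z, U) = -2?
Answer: -57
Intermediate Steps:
P(T) = ½ (P(T) = (¼)*2 = ½)
H(z, U) = -⅔ (H(z, U) = (⅓)*(-2) = -⅔)
u(p, o) = ½
c(u(H(0, 2), -1), 3)*(-19) = 3*(-19) = -57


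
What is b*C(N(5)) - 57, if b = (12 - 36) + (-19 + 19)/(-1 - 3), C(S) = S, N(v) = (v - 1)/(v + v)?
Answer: -333/5 ≈ -66.600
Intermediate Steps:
N(v) = (-1 + v)/(2*v) (N(v) = (-1 + v)/((2*v)) = (-1 + v)*(1/(2*v)) = (-1 + v)/(2*v))
b = -24 (b = -24 + 0/(-4) = -24 + 0*(-1/4) = -24 + 0 = -24)
b*C(N(5)) - 57 = -12*(-1 + 5)/5 - 57 = -12*4/5 - 57 = -24*2/5 - 57 = -48/5 - 57 = -333/5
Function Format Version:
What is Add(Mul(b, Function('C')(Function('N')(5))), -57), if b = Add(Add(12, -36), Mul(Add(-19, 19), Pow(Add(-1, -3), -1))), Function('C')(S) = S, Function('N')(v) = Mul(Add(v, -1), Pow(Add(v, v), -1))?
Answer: Rational(-333, 5) ≈ -66.600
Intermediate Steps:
Function('N')(v) = Mul(Rational(1, 2), Pow(v, -1), Add(-1, v)) (Function('N')(v) = Mul(Add(-1, v), Pow(Mul(2, v), -1)) = Mul(Add(-1, v), Mul(Rational(1, 2), Pow(v, -1))) = Mul(Rational(1, 2), Pow(v, -1), Add(-1, v)))
b = -24 (b = Add(-24, Mul(0, Pow(-4, -1))) = Add(-24, Mul(0, Rational(-1, 4))) = Add(-24, 0) = -24)
Add(Mul(b, Function('C')(Function('N')(5))), -57) = Add(Mul(-24, Mul(Rational(1, 2), Pow(5, -1), Add(-1, 5))), -57) = Add(Mul(-24, Mul(Rational(1, 2), Rational(1, 5), 4)), -57) = Add(Mul(-24, Rational(2, 5)), -57) = Add(Rational(-48, 5), -57) = Rational(-333, 5)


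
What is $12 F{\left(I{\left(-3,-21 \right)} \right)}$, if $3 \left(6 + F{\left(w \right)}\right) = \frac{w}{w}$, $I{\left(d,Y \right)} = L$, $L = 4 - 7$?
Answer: $-68$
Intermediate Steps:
$L = -3$ ($L = 4 - 7 = -3$)
$I{\left(d,Y \right)} = -3$
$F{\left(w \right)} = - \frac{17}{3}$ ($F{\left(w \right)} = -6 + \frac{w \frac{1}{w}}{3} = -6 + \frac{1}{3} \cdot 1 = -6 + \frac{1}{3} = - \frac{17}{3}$)
$12 F{\left(I{\left(-3,-21 \right)} \right)} = 12 \left(- \frac{17}{3}\right) = -68$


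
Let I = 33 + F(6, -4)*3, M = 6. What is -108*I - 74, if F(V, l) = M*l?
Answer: 4138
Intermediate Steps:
F(V, l) = 6*l
I = -39 (I = 33 + (6*(-4))*3 = 33 - 24*3 = 33 - 72 = -39)
-108*I - 74 = -108*(-39) - 74 = 4212 - 74 = 4138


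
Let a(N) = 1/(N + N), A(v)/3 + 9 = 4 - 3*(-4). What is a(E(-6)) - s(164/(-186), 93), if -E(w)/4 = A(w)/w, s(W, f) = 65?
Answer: -1819/28 ≈ -64.964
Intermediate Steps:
A(v) = 21 (A(v) = -27 + 3*(4 - 3*(-4)) = -27 + 3*(4 + 12) = -27 + 3*16 = -27 + 48 = 21)
E(w) = -84/w
a(N) = 1/(2*N)
a(E(-6)) - s(164/(-186), 93) = 1/(2*((-84/(-6)))) - 1*65 = 1/(2*((-84*(-1/6)))) - 65 = (1/2)/14 - 65 = (1/2)*(1/14) - 65 = 1/28 - 65 = -1819/28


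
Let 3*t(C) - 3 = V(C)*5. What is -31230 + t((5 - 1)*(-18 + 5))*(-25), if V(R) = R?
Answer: -87265/3 ≈ -29088.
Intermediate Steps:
t(C) = 1 + 5*C/3 (t(C) = 1 + (C*5)/3 = 1 + (5*C)/3 = 1 + 5*C/3)
-31230 + t((5 - 1)*(-18 + 5))*(-25) = -31230 + (1 + 5*((5 - 1)*(-18 + 5))/3)*(-25) = -31230 + (1 + 5*(4*(-13))/3)*(-25) = -31230 + (1 + (5/3)*(-52))*(-25) = -31230 + (1 - 260/3)*(-25) = -31230 - 257/3*(-25) = -31230 + 6425/3 = -87265/3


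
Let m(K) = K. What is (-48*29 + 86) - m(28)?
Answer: -1334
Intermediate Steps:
(-48*29 + 86) - m(28) = (-48*29 + 86) - 1*28 = (-1392 + 86) - 28 = -1306 - 28 = -1334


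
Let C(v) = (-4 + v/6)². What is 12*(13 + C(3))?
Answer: 303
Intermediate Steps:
C(v) = (-4 + v/6)² (C(v) = (-4 + v*(⅙))² = (-4 + v/6)²)
12*(13 + C(3)) = 12*(13 + (-24 + 3)²/36) = 12*(13 + (1/36)*(-21)²) = 12*(13 + (1/36)*441) = 12*(13 + 49/4) = 12*(101/4) = 303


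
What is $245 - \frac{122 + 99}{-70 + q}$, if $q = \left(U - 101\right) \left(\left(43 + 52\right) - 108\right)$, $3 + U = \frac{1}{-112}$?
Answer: $\frac{35156513}{143597} \approx 244.83$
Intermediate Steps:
$U = - \frac{337}{112}$ ($U = -3 + \frac{1}{-112} = -3 - \frac{1}{112} = - \frac{337}{112} \approx -3.0089$)
$q = \frac{151437}{112}$ ($q = \left(- \frac{337}{112} - 101\right) \left(\left(43 + 52\right) - 108\right) = - \frac{11649 \left(95 - 108\right)}{112} = \left(- \frac{11649}{112}\right) \left(-13\right) = \frac{151437}{112} \approx 1352.1$)
$245 - \frac{122 + 99}{-70 + q} = 245 - \frac{122 + 99}{-70 + \frac{151437}{112}} = 245 - \frac{221}{\frac{143597}{112}} = 245 - 221 \cdot \frac{112}{143597} = 245 - \frac{24752}{143597} = \frac{35156513}{143597}$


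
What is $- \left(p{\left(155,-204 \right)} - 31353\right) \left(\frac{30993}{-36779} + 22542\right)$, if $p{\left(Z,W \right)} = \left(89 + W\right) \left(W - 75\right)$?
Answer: $- \frac{606858176700}{36779} \approx -1.65 \cdot 10^{7}$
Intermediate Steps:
$p{\left(Z,W \right)} = \left(-75 + W\right) \left(89 + W\right)$ ($p{\left(Z,W \right)} = \left(89 + W\right) \left(-75 + W\right) = \left(-75 + W\right) \left(89 + W\right)$)
$- \left(p{\left(155,-204 \right)} - 31353\right) \left(\frac{30993}{-36779} + 22542\right) = - \left(\left(-6675 + \left(-204\right)^{2} + 14 \left(-204\right)\right) - 31353\right) \left(\frac{30993}{-36779} + 22542\right) = - \left(\left(-6675 + 41616 - 2856\right) - 31353\right) \left(30993 \left(- \frac{1}{36779}\right) + 22542\right) = - \left(32085 - 31353\right) \left(- \frac{30993}{36779} + 22542\right) = - \frac{732 \cdot 829041225}{36779} = \left(-1\right) \frac{606858176700}{36779} = - \frac{606858176700}{36779}$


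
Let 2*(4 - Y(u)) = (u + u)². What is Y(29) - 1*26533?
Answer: -28211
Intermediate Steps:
Y(u) = 4 - 2*u² (Y(u) = 4 - (u + u)²/2 = 4 - 4*u²/2 = 4 - 2*u²)
Y(29) - 1*26533 = (4 - 2*29²) - 1*26533 = (4 - 2*841) - 26533 = (4 - 1682) - 26533 = -1678 - 26533 = -28211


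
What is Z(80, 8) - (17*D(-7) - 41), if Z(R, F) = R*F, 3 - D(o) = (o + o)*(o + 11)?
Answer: -322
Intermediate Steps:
D(o) = 3 - 2*o*(11 + o) (D(o) = 3 - (o + o)*(o + 11) = 3 - 2*o*(11 + o))
Z(R, F) = F*R
Z(80, 8) - (17*D(-7) - 41) = 8*80 - (17*(3 - 22*(-7) - 2*(-7)²) - 41) = 640 - (17*(3 + 154 - 2*49) - 41) = 640 - (17*(3 + 154 - 98) - 41) = 640 - (17*59 - 41) = 640 - (1003 - 41) = 640 - 1*962 = 640 - 962 = -322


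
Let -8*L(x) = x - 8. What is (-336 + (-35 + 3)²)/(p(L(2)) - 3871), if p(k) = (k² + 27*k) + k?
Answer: -11008/61591 ≈ -0.17873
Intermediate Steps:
L(x) = 1 - x/8 (L(x) = -(x - 8)/8 = -(-8 + x)/8 = 1 - x/8)
p(k) = k² + 28*k
(-336 + (-35 + 3)²)/(p(L(2)) - 3871) = (-336 + (-35 + 3)²)/((1 - ⅛*2)*(28 + (1 - ⅛*2)) - 3871) = (-336 + (-32)²)/((1 - ¼)*(28 + (1 - ¼)) - 3871) = (-336 + 1024)/(3*(28 + ¾)/4 - 3871) = 688/((¾)*(115/4) - 3871) = 688/(345/16 - 3871) = 688/(-61591/16) = 688*(-16/61591) = -11008/61591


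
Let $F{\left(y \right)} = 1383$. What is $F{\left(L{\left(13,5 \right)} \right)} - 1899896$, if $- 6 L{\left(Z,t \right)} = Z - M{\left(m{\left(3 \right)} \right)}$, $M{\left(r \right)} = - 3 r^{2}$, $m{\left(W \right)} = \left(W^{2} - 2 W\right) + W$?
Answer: $-1898513$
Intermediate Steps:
$m{\left(W \right)} = W^{2} - W$
$L{\left(Z,t \right)} = -18 - \frac{Z}{6}$ ($L{\left(Z,t \right)} = - \frac{Z - - 3 \left(3 \left(-1 + 3\right)\right)^{2}}{6} = - \frac{Z - - 3 \left(3 \cdot 2\right)^{2}}{6} = - \frac{Z - - 3 \cdot 6^{2}}{6} = - \frac{Z - \left(-3\right) 36}{6} = - \frac{Z - -108}{6} = - \frac{Z + 108}{6} = - \frac{108 + Z}{6} = -18 - \frac{Z}{6}$)
$F{\left(L{\left(13,5 \right)} \right)} - 1899896 = 1383 - 1899896 = -1898513$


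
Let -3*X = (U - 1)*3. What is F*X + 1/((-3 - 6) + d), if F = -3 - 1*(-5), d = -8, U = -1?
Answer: 67/17 ≈ 3.9412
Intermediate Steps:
F = 2 (F = -3 + 5 = 2)
X = 2 (X = -(-1 - 1)*3/3 = -(-2)*3/3 = -1/3*(-6) = 2)
F*X + 1/((-3 - 6) + d) = 2*2 + 1/((-3 - 6) - 8) = 4 + 1/(-9 - 8) = 4 + 1/(-17) = 4 - 1/17 = 67/17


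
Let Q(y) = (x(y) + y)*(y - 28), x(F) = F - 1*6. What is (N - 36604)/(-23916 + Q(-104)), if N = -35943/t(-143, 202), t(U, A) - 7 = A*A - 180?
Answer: -1487293067/176013492 ≈ -8.4499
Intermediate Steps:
x(F) = -6 + F (x(F) = F - 6 = -6 + F)
t(U, A) = -173 + A² (t(U, A) = 7 + (A*A - 180) = 7 + (A² - 180) = 7 + (-180 + A²) = -173 + A²)
Q(y) = (-28 + y)*(-6 + 2*y) (Q(y) = ((-6 + y) + y)*(y - 28) = (-6 + 2*y)*(-28 + y) = (-28 + y)*(-6 + 2*y))
N = -35943/40631 (N = -35943/(-173 + 202²) = -35943/(-173 + 40804) = -35943/40631 ≈ -0.88462)
(N - 36604)/(-23916 + Q(-104)) = (-35943/40631 - 36604)/(-23916 + (168 - 62*(-104) + 2*(-104)²)) = -1487293067/(40631*(-23916 + (168 + 6448 + 2*10816))) = -1487293067/(40631*(-23916 + (168 + 6448 + 21632))) = -1487293067/(40631*(-23916 + 28248)) = -1487293067/40631/4332 = -1487293067/40631*1/4332 = -1487293067/176013492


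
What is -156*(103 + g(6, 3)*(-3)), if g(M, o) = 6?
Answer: -13260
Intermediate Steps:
-156*(103 + g(6, 3)*(-3)) = -156*(103 + 6*(-3)) = -156*(103 - 18) = -156*85 = -13260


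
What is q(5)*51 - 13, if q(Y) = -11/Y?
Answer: -626/5 ≈ -125.20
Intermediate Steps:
q(5)*51 - 13 = -11/5*51 - 13 = -561/5 - 13 = -626/5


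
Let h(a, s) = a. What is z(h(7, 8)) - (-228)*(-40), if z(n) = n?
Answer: -9113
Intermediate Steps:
z(h(7, 8)) - (-228)*(-40) = 7 - (-228)*(-40) = 7 - 1*9120 = 7 - 9120 = -9113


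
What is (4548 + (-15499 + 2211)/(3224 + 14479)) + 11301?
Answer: 280561559/17703 ≈ 15848.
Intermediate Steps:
(4548 + (-15499 + 2211)/(3224 + 14479)) + 11301 = (4548 - 13288/17703) + 11301 = 80499956/17703 + 11301 = 280561559/17703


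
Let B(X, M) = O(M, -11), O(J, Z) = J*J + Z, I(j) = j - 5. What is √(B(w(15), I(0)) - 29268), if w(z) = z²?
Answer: I*√29254 ≈ 171.04*I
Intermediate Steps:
I(j) = -5 + j
O(J, Z) = Z + J² (O(J, Z) = J² + Z = Z + J²)
B(X, M) = -11 + M²
√(B(w(15), I(0)) - 29268) = √((-11 + (-5 + 0)²) - 29268) = √((-11 + (-5)²) - 29268) = √((-11 + 25) - 29268) = √(14 - 29268) = √(-29254) = I*√29254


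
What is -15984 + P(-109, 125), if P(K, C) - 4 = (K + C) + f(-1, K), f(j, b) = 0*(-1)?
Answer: -15964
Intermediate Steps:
f(j, b) = 0
P(K, C) = 4 + C + K (P(K, C) = 4 + ((K + C) + 0) = 4 + ((C + K) + 0) = 4 + (C + K) = 4 + C + K)
-15984 + P(-109, 125) = -15984 + (4 + 125 - 109) = -15984 + 20 = -15964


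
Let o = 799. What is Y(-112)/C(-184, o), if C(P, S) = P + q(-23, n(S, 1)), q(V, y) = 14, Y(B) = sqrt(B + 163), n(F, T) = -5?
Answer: -sqrt(51)/170 ≈ -0.042008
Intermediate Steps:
Y(B) = sqrt(163 + B)
C(P, S) = 14 + P (C(P, S) = P + 14 = 14 + P)
Y(-112)/C(-184, o) = sqrt(163 - 112)/(14 - 184) = sqrt(51)/(-170) = sqrt(51)*(-1/170) = -sqrt(51)/170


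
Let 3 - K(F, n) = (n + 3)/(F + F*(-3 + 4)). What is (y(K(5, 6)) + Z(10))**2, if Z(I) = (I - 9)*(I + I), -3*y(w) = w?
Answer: 37249/100 ≈ 372.49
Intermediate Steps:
K(F, n) = 3 - (3 + n)/(2*F) (K(F, n) = 3 - (n + 3)/(F + F*(-3 + 4)) = 3 - (3 + n)/(F + F*1) = 3 - (3 + n)/(F + F) = 3 - (3 + n)/(2*F))
y(w) = -w/3
Z(I) = 2*I*(-9 + I) (Z(I) = (-9 + I)*(2*I) = 2*I*(-9 + I))
(y(K(5, 6)) + Z(10))**2 = (-(-3 - 1*6 + 6*5)/(6*5) + 2*10*(-9 + 10))**2 = (-(-3 - 6 + 30)/(6*5) + 2*10*1)**2 = (-21/(6*5) + 20)**2 = (-1/3*21/10 + 20)**2 = (-7/10 + 20)**2 = (193/10)**2 = 37249/100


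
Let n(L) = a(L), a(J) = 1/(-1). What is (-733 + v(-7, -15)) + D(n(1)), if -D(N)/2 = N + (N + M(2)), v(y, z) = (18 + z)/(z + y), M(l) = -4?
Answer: -15865/22 ≈ -721.14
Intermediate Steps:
a(J) = -1
v(y, z) = (18 + z)/(y + z)
n(L) = -1
D(N) = 8 - 4*N (D(N) = -2*(N + (N - 4)) = -2*(N + (-4 + N)) = -2*(-4 + 2*N) = 8 - 4*N)
(-733 + v(-7, -15)) + D(n(1)) = (-733 + (18 - 15)/(-7 - 15)) + (8 - 4*(-1)) = (-733 + 3/(-22)) + (8 + 4) = (-733 - 1/22*3) + 12 = (-733 - 3/22) + 12 = -16129/22 + 12 = -15865/22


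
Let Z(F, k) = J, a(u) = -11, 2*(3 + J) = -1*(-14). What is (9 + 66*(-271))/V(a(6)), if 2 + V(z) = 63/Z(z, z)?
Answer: -71508/55 ≈ -1300.1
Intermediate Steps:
J = 4 (J = -3 + (-1*(-14))/2 = -3 + (1/2)*14 = -3 + 7 = 4)
Z(F, k) = 4
V(z) = 55/4 (V(z) = -2 + 63/4 = 55/4)
(9 + 66*(-271))/V(a(6)) = (9 + 66*(-271))/(55/4) = (9 - 17886)*(4/55) = -17877*4/55 = -71508/55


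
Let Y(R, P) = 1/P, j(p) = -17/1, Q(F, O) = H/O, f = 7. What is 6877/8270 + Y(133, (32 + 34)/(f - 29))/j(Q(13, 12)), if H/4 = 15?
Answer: 358997/421770 ≈ 0.85117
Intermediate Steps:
H = 60 (H = 4*15 = 60)
Q(F, O) = 60/O
j(p) = -17 (j(p) = -17*1 = -17)
6877/8270 + Y(133, (32 + 34)/(f - 29))/j(Q(13, 12)) = 6877/8270 + 1/(((32 + 34)/(7 - 29))*(-17)) = 6877*(1/8270) - 1/17/(66/(-22)) = 6877/8270 - 1/17/(66*(-1/22)) = 6877/8270 - 1/17/(-3) = 6877/8270 - 1/3*(-1/17) = 6877/8270 + 1/51 = 358997/421770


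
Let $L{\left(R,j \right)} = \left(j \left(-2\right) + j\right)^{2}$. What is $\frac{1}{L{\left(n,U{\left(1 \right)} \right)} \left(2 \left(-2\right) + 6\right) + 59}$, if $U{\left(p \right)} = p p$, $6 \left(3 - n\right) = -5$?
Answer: $\frac{1}{61} \approx 0.016393$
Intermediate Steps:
$n = \frac{23}{6}$ ($n = 3 - - \frac{5}{6} = 3 + \frac{5}{6} = \frac{23}{6} \approx 3.8333$)
$U{\left(p \right)} = p^{2}$
$L{\left(R,j \right)} = j^{2}$ ($L{\left(R,j \right)} = \left(- 2 j + j\right)^{2} = \left(- j\right)^{2} = j^{2}$)
$\frac{1}{L{\left(n,U{\left(1 \right)} \right)} \left(2 \left(-2\right) + 6\right) + 59} = \frac{1}{\left(1^{2}\right)^{2} \left(2 \left(-2\right) + 6\right) + 59} = \frac{1}{1^{2} \left(-4 + 6\right) + 59} = \frac{1}{1 \cdot 2 + 59} = \frac{1}{2 + 59} = \frac{1}{61}$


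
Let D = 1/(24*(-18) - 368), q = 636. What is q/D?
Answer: -508800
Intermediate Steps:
D = -1/800 (D = 1/(-432 - 368) = 1/(-800) = -1/800 ≈ -0.0012500)
q/D = 636/(-1/800) = 636*(-800) = -508800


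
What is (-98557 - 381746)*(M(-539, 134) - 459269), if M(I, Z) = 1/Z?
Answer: 29558828839635/134 ≈ 2.2059e+11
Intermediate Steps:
(-98557 - 381746)*(M(-539, 134) - 459269) = (-98557 - 381746)*(1/134 - 459269) = -480303*(1/134 - 459269) = -480303*(-61542045/134) = 29558828839635/134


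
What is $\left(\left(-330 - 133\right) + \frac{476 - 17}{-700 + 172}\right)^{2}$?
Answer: $\frac{6665252881}{30976} \approx 2.1517 \cdot 10^{5}$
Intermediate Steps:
$\left(\left(-330 - 133\right) + \frac{476 - 17}{-700 + 172}\right)^{2} = \left(\left(-330 - 133\right) + \frac{459}{-528}\right)^{2} = \left(-463 + 459 \left(- \frac{1}{528}\right)\right)^{2} = \left(-463 - \frac{153}{176}\right)^{2} = \left(- \frac{81641}{176}\right)^{2} = \frac{6665252881}{30976}$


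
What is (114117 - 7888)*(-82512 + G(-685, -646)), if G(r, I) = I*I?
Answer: 35565894116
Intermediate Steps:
G(r, I) = I²
(114117 - 7888)*(-82512 + G(-685, -646)) = (114117 - 7888)*(-82512 + (-646)²) = 106229*(-82512 + 417316) = 106229*334804 = 35565894116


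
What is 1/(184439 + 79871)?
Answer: 1/264310 ≈ 3.7834e-6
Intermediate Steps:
1/(184439 + 79871) = 1/264310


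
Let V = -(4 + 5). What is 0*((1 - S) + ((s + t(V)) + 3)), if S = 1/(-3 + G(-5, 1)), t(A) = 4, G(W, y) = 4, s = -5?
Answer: 0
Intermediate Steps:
V = -9 (V = -1*9 = -9)
S = 1 (S = 1/(-3 + 4) = 1/1 = 1)
0*((1 - S) + ((s + t(V)) + 3)) = 0*((1 - 1*1) + ((-5 + 4) + 3)) = 0*((1 - 1) + (-1 + 3)) = 0*(0 + 2) = 0*2 = 0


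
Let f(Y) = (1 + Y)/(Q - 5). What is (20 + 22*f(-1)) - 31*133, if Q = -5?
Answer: -4103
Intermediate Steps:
f(Y) = -⅒ - Y/10 (f(Y) = (1 + Y)/(-5 - 5) = (1 + Y)/(-10) = (1 + Y)*(-⅒) = -⅒ - Y/10)
(20 + 22*f(-1)) - 31*133 = (20 + 22*(-⅒ - ⅒*(-1))) - 31*133 = (20 + 22*(-⅒ + ⅒)) - 1*4123 = (20 + 22*0) - 4123 = (20 + 0) - 4123 = 20 - 4123 = -4103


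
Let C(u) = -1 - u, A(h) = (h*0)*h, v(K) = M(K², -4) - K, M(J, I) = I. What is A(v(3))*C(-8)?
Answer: 0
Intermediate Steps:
v(K) = -4 - K
A(h) = 0 (A(h) = 0*h = 0)
A(v(3))*C(-8) = 0*(-1 - 1*(-8)) = 0*(-1 + 8) = 0*7 = 0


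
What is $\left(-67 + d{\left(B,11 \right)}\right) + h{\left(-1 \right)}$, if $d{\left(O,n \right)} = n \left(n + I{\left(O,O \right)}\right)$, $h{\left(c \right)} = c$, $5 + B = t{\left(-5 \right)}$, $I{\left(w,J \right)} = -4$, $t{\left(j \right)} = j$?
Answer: $9$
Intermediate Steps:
$B = -10$ ($B = -5 - 5 = -10$)
$d{\left(O,n \right)} = n \left(-4 + n\right)$ ($d{\left(O,n \right)} = n \left(n - 4\right) = n \left(-4 + n\right)$)
$\left(-67 + d{\left(B,11 \right)}\right) + h{\left(-1 \right)} = \left(-67 + 11 \left(-4 + 11\right)\right) - 1 = \left(-67 + 11 \cdot 7\right) - 1 = \left(-67 + 77\right) - 1 = 10 - 1 = 9$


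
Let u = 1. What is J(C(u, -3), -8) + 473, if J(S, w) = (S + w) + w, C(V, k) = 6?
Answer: 463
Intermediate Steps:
J(S, w) = S + 2*w
J(C(u, -3), -8) + 473 = (6 + 2*(-8)) + 473 = (6 - 16) + 473 = -10 + 473 = 463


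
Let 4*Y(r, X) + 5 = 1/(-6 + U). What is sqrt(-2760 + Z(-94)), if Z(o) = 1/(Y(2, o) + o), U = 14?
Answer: 2*I*sqrt(6406128586)/3047 ≈ 52.536*I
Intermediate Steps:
Y(r, X) = -39/32 (Y(r, X) = -5/4 + 1/(4*(-6 + 14)) = -5/4 + (1/4)/8 = -5/4 + (1/4)*(1/8) = -5/4 + 1/32 = -39/32)
Z(o) = 1/(-39/32 + o)
sqrt(-2760 + Z(-94)) = sqrt(-2760 + 32/(-39 + 32*(-94))) = sqrt(-2760 + 32/(-39 - 3008)) = sqrt(-2760 + 32/(-3047)) = sqrt(-2760 + 32*(-1/3047)) = sqrt(-2760 - 32/3047) = sqrt(-8409752/3047) = 2*I*sqrt(6406128586)/3047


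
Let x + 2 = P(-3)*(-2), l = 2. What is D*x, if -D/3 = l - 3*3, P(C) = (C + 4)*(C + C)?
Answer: 210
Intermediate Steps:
P(C) = 2*C*(4 + C) (P(C) = (4 + C)*(2*C) = 2*C*(4 + C))
D = 21 (D = -3*(2 - 3*3) = -3*(2 - 9) = -3*(-7) = 21)
x = 10 (x = -2 + (2*(-3)*(4 - 3))*(-2) = -2 + (2*(-3)*1)*(-2) = -2 - 6*(-2) = -2 + 12 = 10)
D*x = 21*10 = 210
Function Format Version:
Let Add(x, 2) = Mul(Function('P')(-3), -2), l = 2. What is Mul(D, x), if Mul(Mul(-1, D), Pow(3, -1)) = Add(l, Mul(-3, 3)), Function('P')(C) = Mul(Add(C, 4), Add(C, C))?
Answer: 210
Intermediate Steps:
Function('P')(C) = Mul(2, C, Add(4, C)) (Function('P')(C) = Mul(Add(4, C), Mul(2, C)) = Mul(2, C, Add(4, C)))
D = 21 (D = Mul(-3, Add(2, Mul(-3, 3))) = Mul(-3, Add(2, -9)) = Mul(-3, -7) = 21)
x = 10 (x = Add(-2, Mul(Mul(2, -3, Add(4, -3)), -2)) = Add(-2, Mul(Mul(2, -3, 1), -2)) = Add(-2, Mul(-6, -2)) = Add(-2, 12) = 10)
Mul(D, x) = Mul(21, 10) = 210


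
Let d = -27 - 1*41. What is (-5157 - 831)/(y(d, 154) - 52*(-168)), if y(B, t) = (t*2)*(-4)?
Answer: -1497/1876 ≈ -0.79797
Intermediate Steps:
d = -68 (d = -27 - 41 = -68)
y(B, t) = -8*t (y(B, t) = (2*t)*(-4) = -8*t)
(-5157 - 831)/(y(d, 154) - 52*(-168)) = (-5157 - 831)/(-8*154 - 52*(-168)) = -5988/(-1232 + 8736) = -5988/7504 = -5988*1/7504 = -1497/1876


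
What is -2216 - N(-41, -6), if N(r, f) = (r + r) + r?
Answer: -2093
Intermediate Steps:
N(r, f) = 3*r (N(r, f) = 2*r + r = 3*r)
-2216 - N(-41, -6) = -2216 - 3*(-41) = -2216 - 1*(-123) = -2216 + 123 = -2093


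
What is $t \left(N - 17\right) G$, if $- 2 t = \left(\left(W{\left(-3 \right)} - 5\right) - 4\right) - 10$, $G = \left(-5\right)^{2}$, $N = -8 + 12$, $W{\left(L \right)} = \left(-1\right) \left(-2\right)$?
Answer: $- \frac{5525}{2} \approx -2762.5$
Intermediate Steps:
$W{\left(L \right)} = 2$
$N = 4$
$G = 25$
$t = \frac{17}{2}$ ($t = - \frac{\left(\left(2 - 5\right) - 4\right) - 10}{2} = - \frac{\left(-3 - 4\right) - 10}{2} = - \frac{-7 - 10}{2} = \left(- \frac{1}{2}\right) \left(-17\right) = \frac{17}{2} \approx 8.5$)
$t \left(N - 17\right) G = \frac{17 \left(4 - 17\right)}{2} \cdot 25 = \frac{17}{2} \left(-13\right) 25 = \left(- \frac{221}{2}\right) 25 = - \frac{5525}{2}$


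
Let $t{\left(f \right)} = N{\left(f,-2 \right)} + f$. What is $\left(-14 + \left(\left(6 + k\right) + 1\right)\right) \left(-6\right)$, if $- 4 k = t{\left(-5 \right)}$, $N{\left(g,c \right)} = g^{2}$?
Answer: $72$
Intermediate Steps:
$t{\left(f \right)} = f + f^{2}$ ($t{\left(f \right)} = f^{2} + f = f + f^{2}$)
$k = -5$ ($k = - \frac{\left(-5\right) \left(1 - 5\right)}{4} = - \frac{\left(-5\right) \left(-4\right)}{4} = \left(- \frac{1}{4}\right) 20 = -5$)
$\left(-14 + \left(\left(6 + k\right) + 1\right)\right) \left(-6\right) = \left(-14 + \left(\left(6 - 5\right) + 1\right)\right) \left(-6\right) = \left(-14 + \left(1 + 1\right)\right) \left(-6\right) = \left(-14 + 2\right) \left(-6\right) = \left(-12\right) \left(-6\right) = 72$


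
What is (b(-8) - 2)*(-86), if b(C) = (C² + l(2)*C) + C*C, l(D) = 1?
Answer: -10148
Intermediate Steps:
b(C) = C + 2*C² (b(C) = (C² + 1*C) + C*C = (C² + C) + C² = (C + C²) + C² = C + 2*C²)
(b(-8) - 2)*(-86) = (-8*(1 + 2*(-8)) - 2)*(-86) = (-8*(1 - 16) - 2)*(-86) = (-8*(-15) - 2)*(-86) = (120 - 2)*(-86) = 118*(-86) = -10148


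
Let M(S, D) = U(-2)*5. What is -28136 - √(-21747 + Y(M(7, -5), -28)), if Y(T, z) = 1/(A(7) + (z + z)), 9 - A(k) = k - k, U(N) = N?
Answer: -28136 - I*√48039170/47 ≈ -28136.0 - 147.47*I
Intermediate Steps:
M(S, D) = -10 (M(S, D) = -2*5 = -10)
A(k) = 9 (A(k) = 9 - (k - k) = 9 - 1*0 = 9 + 0 = 9)
Y(T, z) = 1/(9 + 2*z) (Y(T, z) = 1/(9 + (z + z)) = 1/(9 + 2*z))
-28136 - √(-21747 + Y(M(7, -5), -28)) = -28136 - √(-21747 + 1/(9 + 2*(-28))) = -28136 - √(-21747 + 1/(9 - 56)) = -28136 - √(-21747 + 1/(-47)) = -28136 - √(-21747 - 1/47) = -28136 - √(-1022110/47) = -28136 - I*√48039170/47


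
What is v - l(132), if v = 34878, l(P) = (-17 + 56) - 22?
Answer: 34861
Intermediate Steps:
l(P) = 17 (l(P) = 39 - 22 = 17)
v - l(132) = 34878 - 1*17 = 34878 - 17 = 34861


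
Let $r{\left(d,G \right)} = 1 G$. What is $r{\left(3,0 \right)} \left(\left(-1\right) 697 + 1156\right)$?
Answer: $0$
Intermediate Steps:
$r{\left(d,G \right)} = G$
$r{\left(3,0 \right)} \left(\left(-1\right) 697 + 1156\right) = 0 \left(\left(-1\right) 697 + 1156\right) = 0 \left(-697 + 1156\right) = 0 \cdot 459 = 0$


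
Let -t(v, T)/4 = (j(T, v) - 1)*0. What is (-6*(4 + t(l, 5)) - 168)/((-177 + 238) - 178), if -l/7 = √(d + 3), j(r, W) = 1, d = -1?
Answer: 64/39 ≈ 1.6410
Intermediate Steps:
l = -7*√2 (l = -7*√(-1 + 3) = -7*√2 ≈ -9.8995)
t(v, T) = 0 (t(v, T) = -4*(1 - 1)*0 = -0*0 = -4*0 = 0)
(-6*(4 + t(l, 5)) - 168)/((-177 + 238) - 178) = (-6*(4 + 0) - 168)/((-177 + 238) - 178) = (-6*4 - 168)/(61 - 178) = (-24 - 168)/(-117) = -192*(-1/117) = 64/39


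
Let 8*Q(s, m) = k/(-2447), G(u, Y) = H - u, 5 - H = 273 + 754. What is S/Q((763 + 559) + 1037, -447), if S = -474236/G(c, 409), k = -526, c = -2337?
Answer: -4641821968/345845 ≈ -13422.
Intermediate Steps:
H = -1022 (H = 5 - (273 + 754) = 5 - 1*1027 = 5 - 1027 = -1022)
G(u, Y) = -1022 - u
Q(s, m) = 263/9788 (Q(s, m) = (-526/(-2447))/8 = (-526*(-1/2447))/8 = (⅛)*(526/2447) = 263/9788)
S = -474236/1315 (S = -474236/(-1022 - 1*(-2337)) = -474236/(-1022 + 2337) = -474236/1315 ≈ -360.64)
S/Q((763 + 559) + 1037, -447) = -474236/(1315*263/9788) = -474236/1315*9788/263 = -4641821968/345845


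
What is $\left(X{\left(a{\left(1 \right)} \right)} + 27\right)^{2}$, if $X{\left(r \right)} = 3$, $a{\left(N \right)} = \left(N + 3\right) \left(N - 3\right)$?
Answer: $900$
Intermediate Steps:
$a{\left(N \right)} = \left(-3 + N\right) \left(3 + N\right)$ ($a{\left(N \right)} = \left(3 + N\right) \left(-3 + N\right) = \left(-3 + N\right) \left(3 + N\right)$)
$\left(X{\left(a{\left(1 \right)} \right)} + 27\right)^{2} = \left(3 + 27\right)^{2} = 30^{2} = 900$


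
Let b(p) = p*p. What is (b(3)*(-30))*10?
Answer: -2700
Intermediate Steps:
b(p) = p²
(b(3)*(-30))*10 = (3²*(-30))*10 = (9*(-30))*10 = -270*10 = -2700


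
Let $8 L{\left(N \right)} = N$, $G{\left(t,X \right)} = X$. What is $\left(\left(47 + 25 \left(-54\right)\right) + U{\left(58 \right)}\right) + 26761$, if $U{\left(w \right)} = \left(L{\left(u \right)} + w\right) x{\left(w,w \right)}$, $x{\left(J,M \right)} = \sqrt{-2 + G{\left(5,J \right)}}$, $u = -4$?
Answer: $25458 + 115 \sqrt{14} \approx 25888.0$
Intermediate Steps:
$L{\left(N \right)} = \frac{N}{8}$
$x{\left(J,M \right)} = \sqrt{-2 + J}$
$U{\left(w \right)} = \sqrt{-2 + w} \left(- \frac{1}{2} + w\right)$ ($U{\left(w \right)} = \left(\frac{1}{8} \left(-4\right) + w\right) \sqrt{-2 + w} = \left(- \frac{1}{2} + w\right) \sqrt{-2 + w} = \sqrt{-2 + w} \left(- \frac{1}{2} + w\right)$)
$\left(\left(47 + 25 \left(-54\right)\right) + U{\left(58 \right)}\right) + 26761 = \left(\left(47 + 25 \left(-54\right)\right) + \sqrt{-2 + 58} \left(- \frac{1}{2} + 58\right)\right) + 26761 = \left(\left(47 - 1350\right) + \sqrt{56} \cdot \frac{115}{2}\right) + 26761 = \left(-1303 + 2 \sqrt{14} \cdot \frac{115}{2}\right) + 26761 = \left(-1303 + 115 \sqrt{14}\right) + 26761 = 25458 + 115 \sqrt{14}$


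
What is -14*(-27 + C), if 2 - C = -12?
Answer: 182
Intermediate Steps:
C = 14 (C = 2 - 1*(-12) = 2 + 12 = 14)
-14*(-27 + C) = -14*(-27 + 14) = -14*(-13) = 182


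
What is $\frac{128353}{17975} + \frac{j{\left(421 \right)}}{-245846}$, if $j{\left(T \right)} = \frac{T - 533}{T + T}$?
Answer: $\frac{6642343083099}{930216729425} \approx 7.1406$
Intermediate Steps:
$j{\left(T \right)} = \frac{-533 + T}{2 T}$
$\frac{128353}{17975} + \frac{j{\left(421 \right)}}{-245846} = \frac{128353}{17975} + \frac{\frac{1}{2} \cdot \frac{1}{421} \left(-533 + 421\right)}{-245846} = 128353 \cdot \frac{1}{17975} + \frac{1}{2} \cdot \frac{1}{421} \left(-112\right) \left(- \frac{1}{245846}\right) = \frac{128353}{17975} - - \frac{28}{51750583} = \frac{128353}{17975} + \frac{28}{51750583} = \frac{6642343083099}{930216729425}$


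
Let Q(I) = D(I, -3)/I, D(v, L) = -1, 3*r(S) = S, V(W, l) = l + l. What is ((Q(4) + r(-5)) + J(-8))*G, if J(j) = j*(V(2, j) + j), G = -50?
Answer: -57025/6 ≈ -9504.2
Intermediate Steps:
V(W, l) = 2*l
r(S) = S/3
Q(I) = -1/I
J(j) = 3*j² (J(j) = j*(2*j + j) = j*(3*j) = 3*j²)
((Q(4) + r(-5)) + J(-8))*G = ((-1/4 + (⅓)*(-5)) + 3*(-8)²)*(-50) = ((-1*¼ - 5/3) + 3*64)*(-50) = ((-¼ - 5/3) + 192)*(-50) = (-23/12 + 192)*(-50) = (2281/12)*(-50) = -57025/6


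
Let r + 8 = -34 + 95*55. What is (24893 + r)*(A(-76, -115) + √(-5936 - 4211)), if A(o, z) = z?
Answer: -3458740 + 30076*I*√10147 ≈ -3.4587e+6 + 3.0296e+6*I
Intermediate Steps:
r = 5183 (r = -8 + (-34 + 95*55) = -8 + (-34 + 5225) = -8 + 5191 = 5183)
(24893 + r)*(A(-76, -115) + √(-5936 - 4211)) = (24893 + 5183)*(-115 + √(-5936 - 4211)) = 30076*(-115 + √(-10147)) = 30076*(-115 + I*√10147) = -3458740 + 30076*I*√10147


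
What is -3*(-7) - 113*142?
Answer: -16025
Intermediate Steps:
-3*(-7) - 113*142 = 21 - 16046 = -16025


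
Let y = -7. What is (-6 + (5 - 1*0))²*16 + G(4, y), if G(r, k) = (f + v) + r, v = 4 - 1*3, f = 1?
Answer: 22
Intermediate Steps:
v = 1 (v = 4 - 3 = 1)
G(r, k) = 2 + r (G(r, k) = (1 + 1) + r = 2 + r)
(-6 + (5 - 1*0))²*16 + G(4, y) = (-6 + (5 - 1*0))²*16 + (2 + 4) = (-6 + (5 + 0))²*16 + 6 = (-6 + 5)²*16 + 6 = (-1)²*16 + 6 = 1*16 + 6 = 16 + 6 = 22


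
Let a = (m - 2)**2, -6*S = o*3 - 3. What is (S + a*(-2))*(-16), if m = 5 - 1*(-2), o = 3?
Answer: 816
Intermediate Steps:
m = 7 (m = 5 + 2 = 7)
S = -1 (S = -(3*3 - 3)/6 = -(9 - 3)/6 = -1/6*6 = -1)
a = 25 (a = (7 - 2)**2 = 5**2 = 25)
(S + a*(-2))*(-16) = (-1 + 25*(-2))*(-16) = (-1 - 50)*(-16) = -51*(-16) = 816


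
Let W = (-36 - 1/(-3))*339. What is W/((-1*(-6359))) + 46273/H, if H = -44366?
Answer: -830679313/282123394 ≈ -2.9444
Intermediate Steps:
W = -12091 (W = (-36 - 1*(-⅓))*339 = (-36 + ⅓)*339 = -107/3*339 = -12091)
W/((-1*(-6359))) + 46273/H = -12091/((-1*(-6359))) + 46273/(-44366) = -12091/6359 + 46273*(-1/44366) = -12091*1/6359 - 46273/44366 = -12091/6359 - 46273/44366 = -830679313/282123394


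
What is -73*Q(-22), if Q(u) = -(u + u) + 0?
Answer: -3212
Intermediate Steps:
Q(u) = -2*u (Q(u) = -2*u + 0 = -2*u)
-73*Q(-22) = -(-146)*(-22) = -73*44 = -3212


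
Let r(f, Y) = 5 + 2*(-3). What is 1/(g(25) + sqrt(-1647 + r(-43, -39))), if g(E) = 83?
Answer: 83/8537 - 4*I*sqrt(103)/8537 ≈ 0.0097224 - 0.0047553*I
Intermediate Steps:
r(f, Y) = -1 (r(f, Y) = 5 - 6 = -1)
1/(g(25) + sqrt(-1647 + r(-43, -39))) = 1/(83 + sqrt(-1647 - 1)) = 1/(83 + sqrt(-1648)) = 1/(83 + 4*I*sqrt(103))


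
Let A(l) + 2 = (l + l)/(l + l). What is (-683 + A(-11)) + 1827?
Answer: 1143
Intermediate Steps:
A(l) = -1 (A(l) = -2 + (l + l)/(l + l) = -2 + (2*l)/((2*l)) = -2 + (2*l)*(1/(2*l)) = -2 + 1 = -1)
(-683 + A(-11)) + 1827 = (-683 - 1) + 1827 = -684 + 1827 = 1143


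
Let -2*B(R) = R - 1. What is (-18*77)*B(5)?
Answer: 2772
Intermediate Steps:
B(R) = ½ - R/2 (B(R) = -(R - 1)/2 = -(-1 + R)/2 = ½ - R/2)
(-18*77)*B(5) = (-18*77)*(½ - ½*5) = -1386*(½ - 5/2) = -1386*(-2) = 2772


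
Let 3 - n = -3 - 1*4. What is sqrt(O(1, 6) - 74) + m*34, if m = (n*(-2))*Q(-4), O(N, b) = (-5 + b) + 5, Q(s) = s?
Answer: 2720 + 2*I*sqrt(17) ≈ 2720.0 + 8.2462*I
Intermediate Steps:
n = 10 (n = 3 - (-3 - 1*4) = 3 - (-3 - 4) = 3 - 1*(-7) = 3 + 7 = 10)
O(N, b) = b
m = 80 (m = (10*(-2))*(-4) = -20*(-4) = 80)
sqrt(O(1, 6) - 74) + m*34 = sqrt(6 - 74) + 80*34 = sqrt(-68) + 2720 = 2*I*sqrt(17) + 2720 = 2720 + 2*I*sqrt(17)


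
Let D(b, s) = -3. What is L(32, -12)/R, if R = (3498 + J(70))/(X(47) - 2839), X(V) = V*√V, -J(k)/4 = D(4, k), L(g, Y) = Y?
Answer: 5678/585 - 94*√47/585 ≈ 8.6044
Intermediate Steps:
J(k) = 12 (J(k) = -4*(-3) = 12)
X(V) = V^(3/2)
R = 3510/(-2839 + 47*√47) (R = (3498 + 12)/(47^(3/2) - 2839) = 3510/(47*√47 - 2839) = 3510/(-2839 + 47*√47) ≈ -1.3946)
L(32, -12)/R = -12/(-4982445/3978049 - 82485*√47/3978049)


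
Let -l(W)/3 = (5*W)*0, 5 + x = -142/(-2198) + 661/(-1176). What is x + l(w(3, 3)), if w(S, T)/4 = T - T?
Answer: -1015009/184632 ≈ -5.4975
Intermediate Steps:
w(S, T) = 0 (w(S, T) = 4*(T - T) = 4*0 = 0)
x = -1015009/184632 (x = -5 + (-142/(-2198) + 661/(-1176)) = -5 + (-142*(-1/2198) + 661*(-1/1176)) = -5 + (71/1099 - 661/1176) = -5 - 91849/184632 = -1015009/184632 ≈ -5.4975)
l(W) = 0 (l(W) = -3*5*W*0 = -3*0 = 0)
x + l(w(3, 3)) = -1015009/184632 + 0 = -1015009/184632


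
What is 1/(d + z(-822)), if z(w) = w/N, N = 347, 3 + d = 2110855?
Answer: 347/732464822 ≈ 4.7374e-7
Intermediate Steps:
d = 2110852 (d = -3 + 2110855 = 2110852)
z(w) = w/347
1/(d + z(-822)) = 1/(2110852 + (1/347)*(-822)) = 1/(2110852 - 822/347) = 1/(732464822/347) = 347/732464822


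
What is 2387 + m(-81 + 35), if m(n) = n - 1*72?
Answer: 2269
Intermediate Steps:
m(n) = -72 + n (m(n) = n - 72 = -72 + n)
2387 + m(-81 + 35) = 2387 + (-72 + (-81 + 35)) = 2387 + (-72 - 46) = 2387 - 118 = 2269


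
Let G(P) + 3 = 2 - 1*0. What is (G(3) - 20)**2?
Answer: 441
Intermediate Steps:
G(P) = -1 (G(P) = -3 + (2 - 1*0) = -3 + (2 + 0) = -3 + 2 = -1)
(G(3) - 20)**2 = (-1 - 20)**2 = (-21)**2 = 441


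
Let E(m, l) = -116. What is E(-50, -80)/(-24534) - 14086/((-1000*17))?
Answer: 2996189/3595500 ≈ 0.83332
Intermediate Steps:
E(-50, -80)/(-24534) - 14086/((-1000*17)) = -116/(-24534) - 14086/((-1000*17)) = -116*(-1/24534) - 14086/(-17000) = 2/423 - 14086*(-1/17000) = 2/423 + 7043/8500 = 2996189/3595500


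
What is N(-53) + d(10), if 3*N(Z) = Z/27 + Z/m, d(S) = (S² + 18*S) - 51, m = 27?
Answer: 18443/81 ≈ 227.69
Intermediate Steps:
d(S) = -51 + S² + 18*S
N(Z) = 2*Z/81 (N(Z) = (Z/27 + Z/27)/3 = (2*Z/27)/3 = 2*Z/81)
N(-53) + d(10) = (2/81)*(-53) + (-51 + 10² + 18*10) = -106/81 + (-51 + 100 + 180) = -106/81 + 229 = 18443/81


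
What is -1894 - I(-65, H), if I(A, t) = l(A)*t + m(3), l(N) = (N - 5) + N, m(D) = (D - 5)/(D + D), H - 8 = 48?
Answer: 16999/3 ≈ 5666.3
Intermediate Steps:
H = 56 (H = 8 + 48 = 56)
m(D) = (-5 + D)/(2*D) (m(D) = (-5 + D)/((2*D)) = (-5 + D)*(1/(2*D)) = (-5 + D)/(2*D))
l(N) = -5 + 2*N (l(N) = (-5 + N) + N = -5 + 2*N)
I(A, t) = -1/3 + t*(-5 + 2*A) (I(A, t) = (-5 + 2*A)*t + (1/2)*(-5 + 3)/3 = t*(-5 + 2*A) + (1/2)*(1/3)*(-2) = t*(-5 + 2*A) - 1/3 = -1/3 + t*(-5 + 2*A))
-1894 - I(-65, H) = -1894 - (-1/3 + 56*(-5 + 2*(-65))) = -1894 - (-1/3 + 56*(-5 - 130)) = -1894 - (-1/3 + 56*(-135)) = -1894 - (-1/3 - 7560) = -1894 - 1*(-22681/3) = -1894 + 22681/3 = 16999/3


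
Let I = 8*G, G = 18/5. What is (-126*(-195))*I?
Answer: 707616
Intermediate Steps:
G = 18/5 (G = 18*(⅕) = 18/5 ≈ 3.6000)
I = 144/5 (I = 8*(18/5) = 144/5 ≈ 28.800)
(-126*(-195))*I = -126*(-195)*(144/5) = 24570*(144/5) = 707616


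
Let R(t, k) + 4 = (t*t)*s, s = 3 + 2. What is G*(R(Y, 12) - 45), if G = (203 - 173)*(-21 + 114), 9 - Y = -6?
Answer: 3002040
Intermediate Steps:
Y = 15 (Y = 9 - 1*(-6) = 9 + 6 = 15)
s = 5
R(t, k) = -4 + 5*t² (R(t, k) = -4 + (t*t)*5 = -4 + t²*5 = -4 + 5*t²)
G = 2790 (G = 30*93 = 2790)
G*(R(Y, 12) - 45) = 2790*((-4 + 5*15²) - 45) = 2790*((-4 + 5*225) - 45) = 2790*((-4 + 1125) - 45) = 2790*(1121 - 45) = 2790*1076 = 3002040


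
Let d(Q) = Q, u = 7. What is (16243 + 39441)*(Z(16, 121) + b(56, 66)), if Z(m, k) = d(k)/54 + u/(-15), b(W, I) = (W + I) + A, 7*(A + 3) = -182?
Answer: 712448938/135 ≈ 5.2774e+6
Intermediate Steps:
A = -29 (A = -3 + (1/7)*(-182) = -3 - 26 = -29)
b(W, I) = -29 + I + W (b(W, I) = (W + I) - 29 = (I + W) - 29 = -29 + I + W)
Z(m, k) = -7/15 + k/54 (Z(m, k) = k/54 + 7/(-15) = k*(1/54) + 7*(-1/15) = k/54 - 7/15 = -7/15 + k/54)
(16243 + 39441)*(Z(16, 121) + b(56, 66)) = (16243 + 39441)*((-7/15 + (1/54)*121) + (-29 + 66 + 56)) = 55684*((-7/15 + 121/54) + 93) = 55684*(479/270 + 93) = 55684*(25589/270) = 712448938/135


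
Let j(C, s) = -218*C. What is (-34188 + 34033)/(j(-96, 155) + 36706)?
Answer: -155/57634 ≈ -0.0026894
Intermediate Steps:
(-34188 + 34033)/(j(-96, 155) + 36706) = (-34188 + 34033)/(-218*(-96) + 36706) = -155/(20928 + 36706) = -155/57634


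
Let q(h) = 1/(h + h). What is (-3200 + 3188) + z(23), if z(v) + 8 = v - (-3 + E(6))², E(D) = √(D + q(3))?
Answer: -73/6 + √222 ≈ 2.7330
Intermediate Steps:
q(h) = 1/(2*h)
E(D) = √(⅙ + D) (E(D) = √(D + (½)/3) = √(D + (½)*(⅓)) = √(D + ⅙) = √(⅙ + D))
z(v) = -8 + v - (-3 + √222/6)² (z(v) = -8 + (v - (-3 + √(6 + 36*6)/6)²) = -8 + (v - (-3 + √(6 + 216)/6)²) = -8 + (v - (-3 + √222/6)²) = -8 + v - (-3 + √222/6)²)
(-3200 + 3188) + z(23) = (-3200 + 3188) + (-139/6 + 23 + √222) = -12 + (-⅙ + √222) = -73/6 + √222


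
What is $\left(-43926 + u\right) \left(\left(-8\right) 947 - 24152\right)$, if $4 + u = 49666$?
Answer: $-181991808$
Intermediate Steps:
$u = 49662$ ($u = -4 + 49666 = 49662$)
$\left(-43926 + u\right) \left(\left(-8\right) 947 - 24152\right) = \left(-43926 + 49662\right) \left(\left(-8\right) 947 - 24152\right) = 5736 \left(-7576 - 24152\right) = 5736 \left(-31728\right) = -181991808$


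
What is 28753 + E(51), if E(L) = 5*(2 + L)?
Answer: 29018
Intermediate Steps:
E(L) = 10 + 5*L
28753 + E(51) = 28753 + (10 + 5*51) = 28753 + (10 + 255) = 28753 + 265 = 29018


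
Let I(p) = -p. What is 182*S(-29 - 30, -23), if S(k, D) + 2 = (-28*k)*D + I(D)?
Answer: -6911450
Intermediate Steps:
S(k, D) = -2 - D - 28*D*k (S(k, D) = -2 + ((-28*k)*D - D) = -2 + (-28*D*k - D) = -2 + (-D - 28*D*k) = -2 - D - 28*D*k)
182*S(-29 - 30, -23) = 182*(-2 - 1*(-23) - 28*(-23)*(-29 - 30)) = 182*(-2 + 23 - 28*(-23)*(-59)) = 182*(-2 + 23 - 37996) = 182*(-37975) = -6911450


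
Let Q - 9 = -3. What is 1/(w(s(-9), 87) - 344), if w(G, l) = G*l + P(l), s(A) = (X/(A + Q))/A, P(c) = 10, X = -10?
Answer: -9/3296 ≈ -0.0027306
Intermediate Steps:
Q = 6 (Q = 9 - 3 = 6)
s(A) = -10/(A*(6 + A)) (s(A) = (-10/(A + 6))/A = (-10/(6 + A))/A = -10/(A*(6 + A)))
w(G, l) = 10 + G*l (w(G, l) = G*l + 10 = 10 + G*l)
1/(w(s(-9), 87) - 344) = 1/((10 - 10/(-9*(6 - 9))*87) - 344) = 1/((10 - 10*(-1/9)/(-3)*87) - 344) = 1/((10 - 10*(-1/9)*(-1/3)*87) - 344) = 1/((10 - 10/27*87) - 344) = 1/((10 - 290/9) - 344) = 1/(-200/9 - 344) = 1/(-3296/9) = -9/3296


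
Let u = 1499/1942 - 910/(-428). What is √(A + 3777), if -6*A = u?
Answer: √1467573830702130/623382 ≈ 61.453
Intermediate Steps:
u = 301099/103897 (u = 1499*(1/1942) - 910*(-1/428) = 1499/1942 + 455/214 = 301099/103897 ≈ 2.8981)
A = -301099/623382 (A = -⅙*301099/103897 = -301099/623382 ≈ -0.48301)
√(A + 3777) = √(-301099/623382 + 3777) = √(2354212715/623382) = √1467573830702130/623382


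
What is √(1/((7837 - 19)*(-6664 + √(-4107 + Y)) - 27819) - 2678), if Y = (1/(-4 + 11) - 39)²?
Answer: √3*√((977172198373 - 20936604*I*√127259)/(-121629599 + 2606*I*√127259))/3 ≈ 1.3943e-12 - 51.749*I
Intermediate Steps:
Y = 73984/49 (Y = (1/7 - 39)² = (⅐ - 39)² = (-272/7)² = 73984/49 ≈ 1509.9)
√(1/((7837 - 19)*(-6664 + √(-4107 + Y)) - 27819) - 2678) = √(1/((7837 - 19)*(-6664 + √(-4107 + 73984/49)) - 27819) - 2678) = √(1/(7818*(-6664 + √(-127259/49)) - 27819) - 2678) = √(1/(7818*(-6664 + I*√127259/7) - 27819) - 2678) = √(1/((-52099152 + 7818*I*√127259/7) - 27819) - 2678) = √(1/(-52126971 + 7818*I*√127259/7) - 2678) = √(-2678 + 1/(-52126971 + 7818*I*√127259/7))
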